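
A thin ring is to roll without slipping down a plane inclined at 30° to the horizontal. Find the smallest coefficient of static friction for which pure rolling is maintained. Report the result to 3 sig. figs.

Here I = MR², so the shape factor k = I/(MR²) = 1.
Newton's second law down the slope: Mg sinθ − f = Ma. The torque equation fR = Iα (with α = a/R) gives f = kMa.
These give a = g sinθ/(1+k) and the required friction f = kMg sinθ/(1+k).
The normal force is N = Mg cosθ, so μ_min = f/N = k tanθ/(1+k).
μ_min = 1 × tan30° / 2 ≈ 0.289.

μ_min ≈ 0.289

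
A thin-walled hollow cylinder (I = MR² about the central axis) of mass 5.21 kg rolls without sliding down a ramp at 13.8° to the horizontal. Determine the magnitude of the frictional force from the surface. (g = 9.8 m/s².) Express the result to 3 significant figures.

f ≈ 6.09 N

For this body I = MR², i.e. k = I/(MR²) = 1.
Newton's second law down the slope: Mg sinθ − f = Ma. The torque equation fR = Iα (with α = a/R) gives f = kMa.
Combining, a = g sinθ/(1+k) and f = kMa = kMg sinθ/(1+k).
f = 1 × 5.21 × 9.8 × sin13.8° / 2 ≈ 6.09 N.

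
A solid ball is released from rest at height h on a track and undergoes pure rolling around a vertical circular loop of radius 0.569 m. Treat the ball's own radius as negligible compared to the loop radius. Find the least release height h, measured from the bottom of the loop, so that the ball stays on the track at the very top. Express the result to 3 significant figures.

h_min ≈ 1.54 m

The moment of inertia is (2/5)MR², giving k ≡ I/(MR²) = 0.4.
At the top, contact is just lost when gravity alone supplies the centripetal force: Mg = Mv_top²/r, i.e. v_top² = gr.
With ω = v/R, the kinetic energy at speed v is ½(1+k)Mv² = (7/10)Mv².
Energy conservation from release (height h) to the top (height 2r): Mgh = Mg(2r) + (7/10)M·gr.
Thus h_min = 2r + (1+k)r/2 = r(2 + 1.4/2) = 0.569 × 2.7 ≈ 1.54 m.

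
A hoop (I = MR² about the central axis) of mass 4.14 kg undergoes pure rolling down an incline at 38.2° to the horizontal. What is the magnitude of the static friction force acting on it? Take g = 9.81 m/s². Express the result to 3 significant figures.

f ≈ 12.6 N

With I = MR², the ratio k = I/(MR²) is 1.
Newton's second law down the slope: Mg sinθ − f = Ma. The torque equation fR = Iα (with α = a/R) gives f = kMa.
Combining, a = g sinθ/(1+k) and f = kMa = kMg sinθ/(1+k).
f = 1 × 4.14 × 9.81 × sin38.2° / 2 ≈ 12.6 N.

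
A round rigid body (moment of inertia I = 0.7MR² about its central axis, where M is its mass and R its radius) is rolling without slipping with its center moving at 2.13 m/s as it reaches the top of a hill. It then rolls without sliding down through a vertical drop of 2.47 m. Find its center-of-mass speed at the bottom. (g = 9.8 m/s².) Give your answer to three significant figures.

With I = 0.7MR², the ratio k = I/(MR²) is 0.7.
Pure rolling means v = ωR; then KE = ½Mv² + ½I(v/R)² = ½(1+k)Mv² = (17/20)Mv².
Conserving energy between top and bottom: (17/20)Mv² = (17/20)Mv₀² + Mgh, hence v² = v₀² + 2gh/(1+k).
v = √(2.13² + 2×9.8×2.47/1.7) = √33.01 ≈ 5.75 m/s.

v ≈ 5.75 m/s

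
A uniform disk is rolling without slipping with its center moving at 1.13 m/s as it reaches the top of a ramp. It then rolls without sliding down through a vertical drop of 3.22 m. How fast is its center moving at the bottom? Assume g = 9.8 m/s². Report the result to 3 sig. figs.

Here I = (1/2)MR², so the shape factor k = I/(MR²) = 0.5.
Pure rolling means v = ωR; then KE = ½Mv² + ½I(v/R)² = ½(1+k)Mv² = (3/4)Mv².
Conserving energy between top and bottom: (3/4)Mv² = (3/4)Mv₀² + Mgh, hence v² = v₀² + 2gh/(1+k).
v = √(1.13² + 2×9.8×3.22/1.5) = √43.35 ≈ 6.58 m/s.

v ≈ 6.58 m/s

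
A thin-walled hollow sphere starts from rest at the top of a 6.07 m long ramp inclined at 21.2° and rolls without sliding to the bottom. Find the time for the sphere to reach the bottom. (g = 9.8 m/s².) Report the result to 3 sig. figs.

Here I = (2/3)MR², so the shape factor k = I/(MR²) = 2/3.
Along the incline Mg sinθ − f = Ma, and torque about the center fR = Iα = kMR²(a/R) gives f = kMa.
Hence a = g sinθ/(1+k) = 9.8×sin21.2°/1.667 = 2.126 m/s².
Starting from rest, L = ½at², so t = √(2L/a) = √(2×6.07/2.126) ≈ 2.39 s.

t ≈ 2.39 s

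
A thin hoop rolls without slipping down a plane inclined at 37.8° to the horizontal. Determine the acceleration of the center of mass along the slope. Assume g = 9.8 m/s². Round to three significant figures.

a ≈ 3.00 m/s²

The moment of inertia is MR², giving k ≡ I/(MR²) = 1.
Newton's second law down the slope: Mg sinθ − f = Ma. The torque equation fR = Iα (with α = a/R) gives f = kMa.
Eliminating f: Mg sinθ = (1+k)Ma, so a = g sinθ/(1+k) = 9.8 × sin37.8° / 2 ≈ 3.00 m/s².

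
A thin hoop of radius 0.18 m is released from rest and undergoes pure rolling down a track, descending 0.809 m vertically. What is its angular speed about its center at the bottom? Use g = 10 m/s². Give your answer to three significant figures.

ω ≈ 15.8 rad/s

Here I = MR², so the shape factor k = I/(MR²) = 1.
The rolling condition ω = v/R makes the rotational term ½I(v/R)² = ½kMv², so KE_total = ½(1+k)Mv² = Mv².
Energy conservation Mgh = ½(1+k)Mv² gives v = √(2gh/(1+k)) = √(2 × 10 × 0.809 / 2) = 2.844 m/s.
Then ω = v/R = 2.844 / 0.18 ≈ 15.8 rad/s.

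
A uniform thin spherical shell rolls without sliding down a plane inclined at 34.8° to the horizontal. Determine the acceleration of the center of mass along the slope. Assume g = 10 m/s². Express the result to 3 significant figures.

a ≈ 3.42 m/s²

For this body I = (2/3)MR², i.e. k = I/(MR²) = 2/3.
Along the incline Mg sinθ − f = Ma, and torque about the center fR = Iα = kMR²(a/R) gives f = kMa.
Eliminating f: Mg sinθ = (1+k)Ma, so a = g sinθ/(1+k) = 10 × sin34.8° / 1.667 ≈ 3.42 m/s².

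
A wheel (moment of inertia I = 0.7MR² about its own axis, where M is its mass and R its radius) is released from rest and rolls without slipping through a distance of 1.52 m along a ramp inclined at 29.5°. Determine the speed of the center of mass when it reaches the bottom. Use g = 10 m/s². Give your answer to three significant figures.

v ≈ 2.97 m/s

Here I = 0.7MR², so the shape factor k = I/(MR²) = 0.7.
Since it rolls without slipping, ω = v/R and KE = ½Mv² + ½Iω² = ½(1+k)Mv² = (17/20)Mv².
The vertical drop is h = L sinθ = 1.52 × sin29.5° = 0.7485 m.
Energy conservation: Mgh = (17/20)Mv², so v = √(2gh/(1+k)) = √(2 × 10 × 0.7485 / 1.7) ≈ 2.97 m/s.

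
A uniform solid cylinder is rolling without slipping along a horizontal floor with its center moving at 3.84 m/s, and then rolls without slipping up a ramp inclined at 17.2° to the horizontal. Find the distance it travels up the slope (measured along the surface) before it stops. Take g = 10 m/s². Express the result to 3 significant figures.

Here I = (1/2)MR², so the shape factor k = I/(MR²) = 0.5.
Pure rolling means v = ωR; then KE = ½Mv² + ½I(v/R)² = ½(1+k)Mv² = (3/4)Mv².
Setting this equal to Mgh gives the vertical rise h = (1+k)v₀²/(2g) = 1.5×3.84²/(2×10) = 1.106 m.
Along the incline, d = h/sinθ = 1.106/sin17.2° ≈ 3.74 m.

d ≈ 3.74 m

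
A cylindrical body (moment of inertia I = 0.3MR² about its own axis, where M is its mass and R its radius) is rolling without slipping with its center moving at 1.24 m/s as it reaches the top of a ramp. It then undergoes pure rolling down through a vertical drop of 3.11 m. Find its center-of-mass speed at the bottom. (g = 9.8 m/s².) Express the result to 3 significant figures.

v ≈ 6.96 m/s

The moment of inertia is 0.3MR², giving k ≡ I/(MR²) = 0.3.
Pure rolling means v = ωR; then KE = ½Mv² + ½I(v/R)² = ½(1+k)Mv² = (13/20)Mv².
Energy conservation: (13/20)Mv₀² + Mgh = (13/20)Mv², so v² = v₀² + 2gh/(1+k).
v = √(1.24² + 2×9.8×3.11/1.3) = √48.43 ≈ 6.96 m/s.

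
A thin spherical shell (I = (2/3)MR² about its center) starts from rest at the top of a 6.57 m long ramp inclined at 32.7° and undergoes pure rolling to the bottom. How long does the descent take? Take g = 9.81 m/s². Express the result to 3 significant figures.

Here I = (2/3)MR², so the shape factor k = I/(MR²) = 2/3.
Translational: Mg sinθ − f = Ma. Rotational about the CM: fR = Iα = kMRa, so f = kMa.
Hence a = g sinθ/(1+k) = 9.81×sin32.7°/1.667 = 3.18 m/s².
Starting from rest, L = ½at², so t = √(2L/a) = √(2×6.57/3.18) ≈ 2.03 s.

t ≈ 2.03 s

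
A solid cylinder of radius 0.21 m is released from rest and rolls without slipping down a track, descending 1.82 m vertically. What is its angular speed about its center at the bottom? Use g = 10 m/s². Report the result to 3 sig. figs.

The moment of inertia is (1/2)MR², giving k ≡ I/(MR²) = 0.5.
The rolling condition ω = v/R makes the rotational term ½I(v/R)² = ½kMv², so KE_total = ½(1+k)Mv² = (3/4)Mv².
Energy conservation Mgh = ½(1+k)Mv² gives v = √(2gh/(1+k)) = √(2 × 10 × 1.82 / 1.5) = 4.926 m/s.
Then ω = v/R = 4.926 / 0.21 ≈ 23.5 rad/s.

ω ≈ 23.5 rad/s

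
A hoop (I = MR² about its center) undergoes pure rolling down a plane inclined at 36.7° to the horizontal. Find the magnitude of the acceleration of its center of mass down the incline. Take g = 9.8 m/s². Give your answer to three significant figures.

For this body I = MR², i.e. k = I/(MR²) = 1.
Translational: Mg sinθ − f = Ma. Rotational about the CM: fR = Iα = kMRa, so f = kMa.
Eliminating f: Mg sinθ = (1+k)Ma, so a = g sinθ/(1+k) = 9.8 × sin36.7° / 2 ≈ 2.93 m/s².

a ≈ 2.93 m/s²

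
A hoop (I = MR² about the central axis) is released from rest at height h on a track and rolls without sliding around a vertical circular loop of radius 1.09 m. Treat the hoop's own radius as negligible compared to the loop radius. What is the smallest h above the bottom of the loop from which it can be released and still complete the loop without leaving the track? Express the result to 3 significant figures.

h_min ≈ 3.27 m

The moment of inertia is MR², giving k ≡ I/(MR²) = 1.
At the top, contact is just lost when gravity alone supplies the centripetal force: Mg = Mv_top²/r, i.e. v_top² = gr.
With ω = v/R, the kinetic energy at speed v is ½(1+k)Mv² = Mv².
Energy conservation from release (height h) to the top (height 2r): Mgh = Mg(2r) + M·gr.
Thus h_min = 2r + (1+k)r/2 = r(2 + 2/2) = 1.09 × 3 ≈ 3.27 m.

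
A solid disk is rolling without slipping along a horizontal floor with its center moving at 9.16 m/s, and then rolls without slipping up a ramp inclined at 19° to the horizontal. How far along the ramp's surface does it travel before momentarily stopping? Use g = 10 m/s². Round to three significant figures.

The moment of inertia is (1/2)MR², giving k ≡ I/(MR²) = 0.5.
The rolling condition ω = v/R makes the rotational term ½I(v/R)² = ½kMv², so KE_total = ½(1+k)Mv² = (3/4)Mv².
Setting this equal to Mgh gives the vertical rise h = (1+k)v₀²/(2g) = 1.5×9.16²/(2×10) = 6.293 m.
Along the incline, d = h/sinθ = 6.293/sin19° ≈ 19.3 m.

d ≈ 19.3 m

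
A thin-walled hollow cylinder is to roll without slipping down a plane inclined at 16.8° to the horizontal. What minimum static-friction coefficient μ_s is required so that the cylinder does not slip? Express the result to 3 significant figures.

μ_min ≈ 0.151

With I = MR², the ratio k = I/(MR²) is 1.
Along the incline Mg sinθ − f = Ma, and torque about the center fR = Iα = kMR²(a/R) gives f = kMa.
These give a = g sinθ/(1+k) and the required friction f = kMg sinθ/(1+k).
With N = Mg cosθ, the no-slip condition f ≤ μN gives μ_min = f/N = k tanθ/(1+k).
μ_min = 1 × tan16.8° / 2 ≈ 0.151.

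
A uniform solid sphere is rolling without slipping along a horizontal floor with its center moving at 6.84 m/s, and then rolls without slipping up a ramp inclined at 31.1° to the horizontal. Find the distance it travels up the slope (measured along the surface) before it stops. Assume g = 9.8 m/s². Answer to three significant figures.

d ≈ 6.47 m

The moment of inertia is (2/5)MR², giving k ≡ I/(MR²) = 0.4.
The rolling condition ω = v/R makes the rotational term ½I(v/R)² = ½kMv², so KE_total = ½(1+k)Mv² = (7/10)Mv².
Setting this equal to Mgh gives the vertical rise h = (1+k)v₀²/(2g) = 1.4×6.84²/(2×9.8) = 3.342 m.
The distance along the slope is d = h/sinθ = 3.342/sin31.1° ≈ 6.47 m.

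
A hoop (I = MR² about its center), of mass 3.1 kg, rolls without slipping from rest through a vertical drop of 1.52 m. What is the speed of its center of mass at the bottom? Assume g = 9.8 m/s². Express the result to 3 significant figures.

With I = MR², the ratio k = I/(MR²) is 1.
Pure rolling means v = ωR; then KE = ½Mv² + ½I(v/R)² = ½(1+k)Mv² = Mv².
Setting Mgh = Mv² gives v = √(2gh/(1+k)) = √(2·9.8·1.52/2) ≈ 3.86 m/s.

v ≈ 3.86 m/s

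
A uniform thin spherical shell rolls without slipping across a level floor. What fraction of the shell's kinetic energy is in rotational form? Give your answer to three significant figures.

For this body I = (2/3)MR², i.e. k = I/(MR²) = 2/3.
With ω = v/R, KE_trans = ½Mv² and KE_rot = ½Iω² = ½kMv², so KE_total = ½(1+k)Mv².
The rotational fraction is therefore k/(1+k) = (2/3)/1.667 ≈ 0.400.

fraction ≈ 0.400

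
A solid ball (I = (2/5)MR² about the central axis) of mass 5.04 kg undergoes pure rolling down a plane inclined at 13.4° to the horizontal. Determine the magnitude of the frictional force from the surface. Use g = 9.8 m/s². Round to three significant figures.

For this body I = (2/5)MR², i.e. k = I/(MR²) = 0.4.
Translational: Mg sinθ − f = Ma. Rotational about the CM: fR = Iα = kMRa, so f = kMa.
Combining, a = g sinθ/(1+k) and f = kMa = kMg sinθ/(1+k).
f = 0.4 × 5.04 × 9.8 × sin13.4° / 1.4 ≈ 3.27 N.

f ≈ 3.27 N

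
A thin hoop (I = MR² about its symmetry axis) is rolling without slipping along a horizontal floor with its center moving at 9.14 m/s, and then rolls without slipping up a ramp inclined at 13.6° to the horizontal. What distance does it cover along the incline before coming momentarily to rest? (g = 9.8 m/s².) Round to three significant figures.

d ≈ 36.3 m

Here I = MR², so the shape factor k = I/(MR²) = 1.
Since it rolls without slipping, ω = v/R and KE = ½Mv² + ½Iω² = ½(1+k)Mv² = Mv².
Setting this equal to Mgh gives the vertical rise h = (1+k)v₀²/(2g) = 2×9.14²/(2×9.8) = 8.524 m.
The distance along the slope is d = h/sinθ = 8.524/sin13.6° ≈ 36.3 m.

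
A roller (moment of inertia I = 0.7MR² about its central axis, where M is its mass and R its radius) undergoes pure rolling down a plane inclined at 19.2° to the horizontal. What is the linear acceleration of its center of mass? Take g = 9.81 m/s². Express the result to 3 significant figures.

a ≈ 1.90 m/s²

With I = 0.7MR², the ratio k = I/(MR²) is 0.7.
Newton's second law down the slope: Mg sinθ − f = Ma. The torque equation fR = Iα (with α = a/R) gives f = kMa.
Eliminating f: Mg sinθ = (1+k)Ma, so a = g sinθ/(1+k) = 9.81 × sin19.2° / 1.7 ≈ 1.90 m/s².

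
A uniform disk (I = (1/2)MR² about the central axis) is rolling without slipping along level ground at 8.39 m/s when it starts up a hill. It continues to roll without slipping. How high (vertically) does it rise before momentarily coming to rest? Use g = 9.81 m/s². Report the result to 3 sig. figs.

Here I = (1/2)MR², so the shape factor k = I/(MR²) = 0.5.
Rolling without slipping gives ω = v/R, so the total kinetic energy is ½Mv² + ½Iω² = ½(1+k)Mv² = (3/4)Mv².
At the top the kinetic energy is zero, so (3/4)Mv₀² = Mgh.
Thus h = (1+k)v₀²/(2g) = 1.5 × 8.39² / (2 × 9.81) ≈ 5.38 m.

h ≈ 5.38 m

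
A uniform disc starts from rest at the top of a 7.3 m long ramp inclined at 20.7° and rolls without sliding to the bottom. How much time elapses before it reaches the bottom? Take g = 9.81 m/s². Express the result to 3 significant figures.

For this body I = (1/2)MR², i.e. k = I/(MR²) = 0.5.
Newton's second law down the slope: Mg sinθ − f = Ma. The torque equation fR = Iα (with α = a/R) gives f = kMa.
Hence a = g sinθ/(1+k) = 9.81×sin20.7°/1.5 = 2.312 m/s².
With constant a from rest, t = √(2L/a) = √(2·7.3/2.312) ≈ 2.51 s.

t ≈ 2.51 s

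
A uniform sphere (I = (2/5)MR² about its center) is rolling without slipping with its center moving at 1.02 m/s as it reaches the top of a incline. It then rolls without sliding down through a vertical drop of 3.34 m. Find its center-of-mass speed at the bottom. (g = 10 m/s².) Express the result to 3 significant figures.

v ≈ 6.98 m/s

The moment of inertia is (2/5)MR², giving k ≡ I/(MR²) = 0.4.
Pure rolling means v = ωR; then KE = ½Mv² + ½I(v/R)² = ½(1+k)Mv² = (7/10)Mv².
Energy conservation: (7/10)Mv₀² + Mgh = (7/10)Mv², so v² = v₀² + 2gh/(1+k).
v = √(1.02² + 2×10×3.34/1.4) = √48.75 ≈ 6.98 m/s.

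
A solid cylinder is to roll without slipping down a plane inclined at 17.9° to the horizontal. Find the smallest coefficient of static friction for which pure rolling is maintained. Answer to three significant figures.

μ_min ≈ 0.108

The moment of inertia is (1/2)MR², giving k ≡ I/(MR²) = 0.5.
Translational: Mg sinθ − f = Ma. Rotational about the CM: fR = Iα = kMRa, so f = kMa.
These give a = g sinθ/(1+k) and the required friction f = kMg sinθ/(1+k).
The normal force is N = Mg cosθ, so μ_min = f/N = k tanθ/(1+k).
μ_min = 0.5 × tan17.9° / 1.5 ≈ 0.108.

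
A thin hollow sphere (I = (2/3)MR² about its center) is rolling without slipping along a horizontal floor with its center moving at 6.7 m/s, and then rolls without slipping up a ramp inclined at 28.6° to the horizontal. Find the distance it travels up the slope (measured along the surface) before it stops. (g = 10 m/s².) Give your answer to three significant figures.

With I = (2/3)MR², the ratio k = I/(MR²) is 2/3.
Since it rolls without slipping, ω = v/R and KE = ½Mv² + ½Iω² = ½(1+k)Mv² = (5/6)Mv².
Setting this equal to Mgh gives the vertical rise h = (1+k)v₀²/(2g) = 1.667×6.7²/(2×10) = 3.741 m.
Along the incline, d = h/sinθ = 3.741/sin28.6° ≈ 7.81 m.

d ≈ 7.81 m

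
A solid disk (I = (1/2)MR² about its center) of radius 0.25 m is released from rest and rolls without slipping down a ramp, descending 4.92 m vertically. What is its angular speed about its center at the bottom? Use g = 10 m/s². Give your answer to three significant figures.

ω ≈ 32.4 rad/s

With I = (1/2)MR², the ratio k = I/(MR²) is 0.5.
Rolling without slipping gives ω = v/R, so the total kinetic energy is ½Mv² + ½Iω² = ½(1+k)Mv² = (3/4)Mv².
Energy conservation Mgh = ½(1+k)Mv² gives v = √(2gh/(1+k)) = √(2 × 10 × 4.92 / 1.5) = 8.099 m/s.
Then ω = v/R = 8.099 / 0.25 ≈ 32.4 rad/s.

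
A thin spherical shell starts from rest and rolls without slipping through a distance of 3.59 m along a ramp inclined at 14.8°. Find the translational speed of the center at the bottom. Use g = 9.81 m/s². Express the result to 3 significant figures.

v ≈ 3.29 m/s

With I = (2/3)MR², the ratio k = I/(MR²) is 2/3.
Rolling without slipping gives ω = v/R, so the total kinetic energy is ½Mv² + ½Iω² = ½(1+k)Mv² = (5/6)Mv².
The vertical drop is h = L sinθ = 3.59 × sin14.8° = 0.9171 m.
Energy conservation: Mgh = (5/6)Mv², so v = √(2gh/(1+k)) = √(2 × 9.81 × 0.9171 / 1.667) ≈ 3.29 m/s.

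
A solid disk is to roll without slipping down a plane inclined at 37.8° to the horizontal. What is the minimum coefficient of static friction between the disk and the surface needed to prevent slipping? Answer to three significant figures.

The moment of inertia is (1/2)MR², giving k ≡ I/(MR²) = 0.5.
Translational: Mg sinθ − f = Ma. Rotational about the CM: fR = Iα = kMRa, so f = kMa.
These give a = g sinθ/(1+k) and the required friction f = kMg sinθ/(1+k).
With N = Mg cosθ, the no-slip condition f ≤ μN gives μ_min = f/N = k tanθ/(1+k).
μ_min = 0.5 × tan37.8° / 1.5 ≈ 0.259.

μ_min ≈ 0.259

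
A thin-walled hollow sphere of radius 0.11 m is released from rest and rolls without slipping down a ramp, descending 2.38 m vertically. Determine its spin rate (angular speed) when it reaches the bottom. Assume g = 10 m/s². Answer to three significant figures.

For this body I = (2/3)MR², i.e. k = I/(MR²) = 2/3.
Pure rolling means v = ωR; then KE = ½Mv² + ½I(v/R)² = ½(1+k)Mv² = (5/6)Mv².
Energy conservation Mgh = ½(1+k)Mv² gives v = √(2gh/(1+k)) = √(2 × 10 × 2.38 / 1.667) = 5.344 m/s.
Then ω = v/R = 5.344 / 0.11 ≈ 48.6 rad/s.

ω ≈ 48.6 rad/s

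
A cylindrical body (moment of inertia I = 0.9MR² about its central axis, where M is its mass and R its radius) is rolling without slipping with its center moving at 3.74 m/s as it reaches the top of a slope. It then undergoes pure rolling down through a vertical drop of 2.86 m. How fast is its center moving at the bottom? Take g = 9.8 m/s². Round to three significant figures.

v ≈ 6.59 m/s

For this body I = 0.9MR², i.e. k = I/(MR²) = 0.9.
Since it rolls without slipping, ω = v/R and KE = ½Mv² + ½Iω² = ½(1+k)Mv² = (19/20)Mv².
Conserving energy between top and bottom: (19/20)Mv² = (19/20)Mv₀² + Mgh, hence v² = v₀² + 2gh/(1+k).
v = √(3.74² + 2×9.8×2.86/1.9) = √43.49 ≈ 6.59 m/s.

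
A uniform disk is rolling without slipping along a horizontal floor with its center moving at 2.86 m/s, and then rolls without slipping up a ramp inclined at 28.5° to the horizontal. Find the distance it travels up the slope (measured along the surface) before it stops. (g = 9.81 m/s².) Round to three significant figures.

Here I = (1/2)MR², so the shape factor k = I/(MR²) = 0.5.
The rolling condition ω = v/R makes the rotational term ½I(v/R)² = ½kMv², so KE_total = ½(1+k)Mv² = (3/4)Mv².
Setting this equal to Mgh gives the vertical rise h = (1+k)v₀²/(2g) = 1.5×2.86²/(2×9.81) = 0.6254 m.
Along the incline, d = h/sinθ = 0.6254/sin28.5° ≈ 1.31 m.

d ≈ 1.31 m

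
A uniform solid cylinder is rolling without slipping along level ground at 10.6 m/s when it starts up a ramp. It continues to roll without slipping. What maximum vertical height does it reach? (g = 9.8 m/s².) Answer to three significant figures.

For this body I = (1/2)MR², i.e. k = I/(MR²) = 0.5.
Rolling without slipping gives ω = v/R, so the total kinetic energy is ½Mv² + ½Iω² = ½(1+k)Mv² = (3/4)Mv².
All of this converts to potential energy at the highest point: (3/4)Mv₀² = Mgh.
Thus h = (1+k)v₀²/(2g) = 1.5 × 10.6² / (2 × 9.8) ≈ 8.60 m.

h ≈ 8.60 m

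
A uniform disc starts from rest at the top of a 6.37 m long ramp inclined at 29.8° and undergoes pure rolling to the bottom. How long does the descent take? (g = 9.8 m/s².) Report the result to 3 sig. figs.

t ≈ 1.98 s

Here I = (1/2)MR², so the shape factor k = I/(MR²) = 0.5.
Newton's second law down the slope: Mg sinθ − f = Ma. The torque equation fR = Iα (with α = a/R) gives f = kMa.
Hence a = g sinθ/(1+k) = 9.8×sin29.8°/1.5 = 3.247 m/s².
Starting from rest, L = ½at², so t = √(2L/a) = √(2×6.37/3.247) ≈ 1.98 s.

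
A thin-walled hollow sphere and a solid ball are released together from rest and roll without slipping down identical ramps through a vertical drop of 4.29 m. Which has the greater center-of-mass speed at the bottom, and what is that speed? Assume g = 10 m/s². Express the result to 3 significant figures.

For rolling without slipping, Mgh = ½(1+k)Mv² where k = I/(MR²), so v = √(2gh/(1+k)).
Thin-walled hollow sphere: k = 2/3, giving v = √(2×10×4.29/1.667) = 7.175 m/s.
Solid ball: k = 0.4, giving v = √(2×10×4.29/1.4) = 7.829 m/s.
The smaller k wins: the solid ball, at ≈ 7.83 m/s.

the solid ball, at v ≈ 7.83 m/s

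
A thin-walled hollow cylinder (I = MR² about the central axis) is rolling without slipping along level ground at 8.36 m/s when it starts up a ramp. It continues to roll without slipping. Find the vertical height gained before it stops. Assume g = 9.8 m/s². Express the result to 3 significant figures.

The moment of inertia is MR², giving k ≡ I/(MR²) = 1.
Rolling without slipping gives ω = v/R, so the total kinetic energy is ½Mv² + ½Iω² = ½(1+k)Mv² = Mv².
At the top the kinetic energy is zero, so Mv₀² = Mgh.
Thus h = (1+k)v₀²/(2g) = 2 × 8.36² / (2 × 9.8) ≈ 7.13 m.

h ≈ 7.13 m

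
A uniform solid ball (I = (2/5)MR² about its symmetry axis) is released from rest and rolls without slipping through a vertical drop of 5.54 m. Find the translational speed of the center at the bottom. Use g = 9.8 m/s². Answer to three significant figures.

v ≈ 8.81 m/s

The moment of inertia is (2/5)MR², giving k ≡ I/(MR²) = 0.4.
Rolling without slipping gives ω = v/R, so the total kinetic energy is ½Mv² + ½Iω² = ½(1+k)Mv² = (7/10)Mv².
Setting Mgh = (7/10)Mv² gives v = √(2gh/(1+k)) = √(2·9.8·5.54/1.4) ≈ 8.81 m/s.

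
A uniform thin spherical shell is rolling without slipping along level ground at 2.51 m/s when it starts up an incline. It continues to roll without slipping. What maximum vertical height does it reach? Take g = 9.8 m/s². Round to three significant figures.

Here I = (2/3)MR², so the shape factor k = I/(MR²) = 2/3.
The rolling condition ω = v/R makes the rotational term ½I(v/R)² = ½kMv², so KE_total = ½(1+k)Mv² = (5/6)Mv².
All of this converts to potential energy at the highest point: (5/6)Mv₀² = Mgh.
Thus h = (1+k)v₀²/(2g) = 1.667 × 2.51² / (2 × 9.8) ≈ 0.536 m.

h ≈ 0.536 m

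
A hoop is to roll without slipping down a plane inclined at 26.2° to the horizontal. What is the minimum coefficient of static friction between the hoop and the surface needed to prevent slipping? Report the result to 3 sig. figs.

μ_min ≈ 0.246

Here I = MR², so the shape factor k = I/(MR²) = 1.
Translational: Mg sinθ − f = Ma. Rotational about the CM: fR = Iα = kMRa, so f = kMa.
These give a = g sinθ/(1+k) and the required friction f = kMg sinθ/(1+k).
The normal force is N = Mg cosθ, so μ_min = f/N = k tanθ/(1+k).
μ_min = 1 × tan26.2° / 2 ≈ 0.246.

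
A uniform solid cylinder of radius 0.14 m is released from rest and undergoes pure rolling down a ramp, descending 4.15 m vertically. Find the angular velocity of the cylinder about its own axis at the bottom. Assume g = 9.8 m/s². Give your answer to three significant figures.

For this body I = (1/2)MR², i.e. k = I/(MR²) = 0.5.
The rolling condition ω = v/R makes the rotational term ½I(v/R)² = ½kMv², so KE_total = ½(1+k)Mv² = (3/4)Mv².
Energy conservation Mgh = ½(1+k)Mv² gives v = √(2gh/(1+k)) = √(2 × 9.8 × 4.15 / 1.5) = 7.364 m/s.
Then ω = v/R = 7.364 / 0.14 ≈ 52.6 rad/s.

ω ≈ 52.6 rad/s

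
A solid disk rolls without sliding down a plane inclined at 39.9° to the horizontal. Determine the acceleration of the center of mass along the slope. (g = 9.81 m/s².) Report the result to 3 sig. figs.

With I = (1/2)MR², the ratio k = I/(MR²) is 0.5.
Along the incline Mg sinθ − f = Ma, and torque about the center fR = Iα = kMR²(a/R) gives f = kMa.
Eliminating f: Mg sinθ = (1+k)Ma, so a = g sinθ/(1+k) = 9.81 × sin39.9° / 1.5 ≈ 4.20 m/s².

a ≈ 4.20 m/s²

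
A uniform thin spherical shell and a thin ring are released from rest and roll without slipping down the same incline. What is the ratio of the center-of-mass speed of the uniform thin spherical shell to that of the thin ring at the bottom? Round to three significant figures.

Each satisfies Mgh = ½(1+k)Mv² with k = I/(MR²), so v ∝ 1/√(1+k).
For the uniform thin spherical shell k = 2/3; for the thin ring k = 1.
v₁/v₂ = √((1+k₂)/(1+k₁)) = √(2/1.667) ≈ 1.10.

v_ratio ≈ 1.10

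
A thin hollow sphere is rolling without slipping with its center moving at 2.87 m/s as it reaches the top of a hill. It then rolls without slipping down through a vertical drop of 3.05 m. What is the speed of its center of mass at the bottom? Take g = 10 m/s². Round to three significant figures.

Here I = (2/3)MR², so the shape factor k = I/(MR²) = 2/3.
The rolling condition ω = v/R makes the rotational term ½I(v/R)² = ½kMv², so KE_total = ½(1+k)Mv² = (5/6)Mv².
Energy conservation: (5/6)Mv₀² + Mgh = (5/6)Mv², so v² = v₀² + 2gh/(1+k).
v = √(2.87² + 2×10×3.05/1.667) = √44.84 ≈ 6.70 m/s.

v ≈ 6.70 m/s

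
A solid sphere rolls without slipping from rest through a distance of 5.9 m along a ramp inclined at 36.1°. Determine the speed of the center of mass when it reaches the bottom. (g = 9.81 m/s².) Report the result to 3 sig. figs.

Here I = (2/5)MR², so the shape factor k = I/(MR²) = 0.4.
Since it rolls without slipping, ω = v/R and KE = ½Mv² + ½Iω² = ½(1+k)Mv² = (7/10)Mv².
The vertical drop is h = L sinθ = 5.9 × sin36.1° = 3.476 m.
Energy conservation: Mgh = (7/10)Mv², so v = √(2gh/(1+k)) = √(2 × 9.81 × 3.476 / 1.4) ≈ 6.98 m/s.

v ≈ 6.98 m/s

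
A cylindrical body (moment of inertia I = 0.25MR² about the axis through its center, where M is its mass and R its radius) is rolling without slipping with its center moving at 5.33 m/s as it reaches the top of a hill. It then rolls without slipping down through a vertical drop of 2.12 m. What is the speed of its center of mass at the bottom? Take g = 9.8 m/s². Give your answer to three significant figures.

v ≈ 7.85 m/s

With I = 0.25MR², the ratio k = I/(MR²) is 0.25.
Since it rolls without slipping, ω = v/R and KE = ½Mv² + ½Iω² = ½(1+k)Mv² = (5/8)Mv².
Conserving energy between top and bottom: (5/8)Mv² = (5/8)Mv₀² + Mgh, hence v² = v₀² + 2gh/(1+k).
v = √(5.33² + 2×9.8×2.12/1.25) = √61.65 ≈ 7.85 m/s.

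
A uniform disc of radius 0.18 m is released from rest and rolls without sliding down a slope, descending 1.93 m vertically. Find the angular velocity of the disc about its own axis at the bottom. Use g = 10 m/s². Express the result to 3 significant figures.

For this body I = (1/2)MR², i.e. k = I/(MR²) = 0.5.
Rolling without slipping gives ω = v/R, so the total kinetic energy is ½Mv² + ½Iω² = ½(1+k)Mv² = (3/4)Mv².
Energy conservation Mgh = ½(1+k)Mv² gives v = √(2gh/(1+k)) = √(2 × 10 × 1.93 / 1.5) = 5.073 m/s.
Then ω = v/R = 5.073 / 0.18 ≈ 28.2 rad/s.

ω ≈ 28.2 rad/s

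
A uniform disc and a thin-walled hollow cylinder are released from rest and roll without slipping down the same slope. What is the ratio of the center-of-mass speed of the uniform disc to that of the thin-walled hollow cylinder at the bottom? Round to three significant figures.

v_ratio ≈ 1.15

Each satisfies Mgh = ½(1+k)Mv² with k = I/(MR²), so v ∝ 1/√(1+k).
For the uniform disc k = 0.5; for the thin-walled hollow cylinder k = 1.
v₁/v₂ = √((1+k₂)/(1+k₁)) = √(2/1.5) ≈ 1.15.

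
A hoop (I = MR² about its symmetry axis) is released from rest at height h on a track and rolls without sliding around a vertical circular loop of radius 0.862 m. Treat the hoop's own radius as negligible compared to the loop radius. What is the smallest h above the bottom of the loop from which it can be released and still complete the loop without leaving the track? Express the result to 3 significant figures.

h_min ≈ 2.59 m

With I = MR², the ratio k = I/(MR²) is 1.
At the top of the loop, the minimum-contact condition is Mg = Mv_top²/r, so v_top² = gr.
With ω = v/R, the kinetic energy at speed v is ½(1+k)Mv² = Mv².
Energy conservation from release (height h) to the top (height 2r): Mgh = Mg(2r) + M·gr.
Thus h_min = 2r + (1+k)r/2 = r(2 + 2/2) = 0.862 × 3 ≈ 2.59 m.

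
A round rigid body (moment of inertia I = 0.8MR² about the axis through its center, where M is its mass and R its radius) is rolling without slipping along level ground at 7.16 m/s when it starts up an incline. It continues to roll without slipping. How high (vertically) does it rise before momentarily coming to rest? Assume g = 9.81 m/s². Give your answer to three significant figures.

For this body I = 0.8MR², i.e. k = I/(MR²) = 0.8.
Rolling without slipping gives ω = v/R, so the total kinetic energy is ½Mv² + ½Iω² = ½(1+k)Mv² = (9/10)Mv².
At the top the kinetic energy is zero, so (9/10)Mv₀² = Mgh.
Thus h = (1+k)v₀²/(2g) = 1.8 × 7.16² / (2 × 9.81) ≈ 4.70 m.

h ≈ 4.70 m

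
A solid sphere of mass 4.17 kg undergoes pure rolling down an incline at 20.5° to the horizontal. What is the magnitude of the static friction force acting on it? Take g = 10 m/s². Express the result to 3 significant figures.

f ≈ 4.17 N

For this body I = (2/5)MR², i.e. k = I/(MR²) = 0.4.
Translational: Mg sinθ − f = Ma. Rotational about the CM: fR = Iα = kMRa, so f = kMa.
Combining, a = g sinθ/(1+k) and f = kMa = kMg sinθ/(1+k).
f = 0.4 × 4.17 × 10 × sin20.5° / 1.4 ≈ 4.17 N.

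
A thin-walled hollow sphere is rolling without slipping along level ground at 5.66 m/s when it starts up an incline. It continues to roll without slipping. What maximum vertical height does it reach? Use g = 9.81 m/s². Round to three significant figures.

h ≈ 2.72 m

With I = (2/3)MR², the ratio k = I/(MR²) is 2/3.
The rolling condition ω = v/R makes the rotational term ½I(v/R)² = ½kMv², so KE_total = ½(1+k)Mv² = (5/6)Mv².
All of this converts to potential energy at the highest point: (5/6)Mv₀² = Mgh.
Thus h = (1+k)v₀²/(2g) = 1.667 × 5.66² / (2 × 9.81) ≈ 2.72 m.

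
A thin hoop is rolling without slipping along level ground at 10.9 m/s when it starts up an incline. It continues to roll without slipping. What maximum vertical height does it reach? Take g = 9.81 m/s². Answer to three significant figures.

h ≈ 12.1 m

For this body I = MR², i.e. k = I/(MR²) = 1.
Pure rolling means v = ωR; then KE = ½Mv² + ½I(v/R)² = ½(1+k)Mv² = Mv².
At the top the kinetic energy is zero, so Mv₀² = Mgh.
Thus h = (1+k)v₀²/(2g) = 2 × 10.9² / (2 × 9.81) ≈ 12.1 m.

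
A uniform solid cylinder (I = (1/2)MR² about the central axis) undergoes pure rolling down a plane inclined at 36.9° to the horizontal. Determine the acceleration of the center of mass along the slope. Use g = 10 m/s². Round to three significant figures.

a ≈ 4.00 m/s²

Here I = (1/2)MR², so the shape factor k = I/(MR²) = 0.5.
Newton's second law down the slope: Mg sinθ − f = Ma. The torque equation fR = Iα (with α = a/R) gives f = kMa.
Eliminating f: Mg sinθ = (1+k)Ma, so a = g sinθ/(1+k) = 10 × sin36.9° / 1.5 ≈ 4.00 m/s².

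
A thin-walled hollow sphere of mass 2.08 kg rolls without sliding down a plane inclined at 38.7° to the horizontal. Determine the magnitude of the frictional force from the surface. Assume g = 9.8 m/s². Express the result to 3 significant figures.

Here I = (2/3)MR², so the shape factor k = I/(MR²) = 2/3.
Translational: Mg sinθ − f = Ma. Rotational about the CM: fR = Iα = kMRa, so f = kMa.
Combining, a = g sinθ/(1+k) and f = kMa = kMg sinθ/(1+k).
f = (2/3) × 2.08 × 9.8 × sin38.7° / 1.667 ≈ 5.10 N.

f ≈ 5.10 N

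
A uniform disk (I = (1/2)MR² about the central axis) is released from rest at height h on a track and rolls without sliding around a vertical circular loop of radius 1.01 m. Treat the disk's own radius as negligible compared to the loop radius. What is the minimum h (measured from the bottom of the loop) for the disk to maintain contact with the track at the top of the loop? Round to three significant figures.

h_min ≈ 2.78 m

The moment of inertia is (1/2)MR², giving k ≡ I/(MR²) = 0.5.
At the top, contact is just lost when gravity alone supplies the centripetal force: Mg = Mv_top²/r, i.e. v_top² = gr.
With ω = v/R, the kinetic energy at speed v is ½(1+k)Mv² = (3/4)Mv².
Energy conservation from release (height h) to the top (height 2r): Mgh = Mg(2r) + (3/4)M·gr.
Thus h_min = 2r + (1+k)r/2 = r(2 + 1.5/2) = 1.01 × 2.75 ≈ 2.78 m.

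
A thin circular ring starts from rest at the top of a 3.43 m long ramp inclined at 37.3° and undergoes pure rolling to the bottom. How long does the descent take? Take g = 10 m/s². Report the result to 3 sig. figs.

Here I = MR², so the shape factor k = I/(MR²) = 1.
Translational: Mg sinθ − f = Ma. Rotational about the CM: fR = Iα = kMRa, so f = kMa.
Hence a = g sinθ/(1+k) = 10×sin37.3°/2 = 3.03 m/s².
Starting from rest, L = ½at², so t = √(2L/a) = √(2×3.43/3.03) ≈ 1.50 s.

t ≈ 1.50 s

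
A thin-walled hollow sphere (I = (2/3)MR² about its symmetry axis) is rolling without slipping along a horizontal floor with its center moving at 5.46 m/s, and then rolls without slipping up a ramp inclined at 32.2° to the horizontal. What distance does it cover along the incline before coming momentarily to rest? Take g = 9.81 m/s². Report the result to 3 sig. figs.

The moment of inertia is (2/3)MR², giving k ≡ I/(MR²) = 2/3.
Rolling without slipping gives ω = v/R, so the total kinetic energy is ½Mv² + ½Iω² = ½(1+k)Mv² = (5/6)Mv².
Setting this equal to Mgh gives the vertical rise h = (1+k)v₀²/(2g) = 1.667×5.46²/(2×9.81) = 2.532 m.
Along the incline, d = h/sinθ = 2.532/sin32.2° ≈ 4.75 m.

d ≈ 4.75 m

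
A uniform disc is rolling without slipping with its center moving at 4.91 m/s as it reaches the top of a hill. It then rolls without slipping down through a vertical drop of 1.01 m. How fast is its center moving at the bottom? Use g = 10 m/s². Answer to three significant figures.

With I = (1/2)MR², the ratio k = I/(MR²) is 0.5.
Since it rolls without slipping, ω = v/R and KE = ½Mv² + ½Iω² = ½(1+k)Mv² = (3/4)Mv².
Conserving energy between top and bottom: (3/4)Mv² = (3/4)Mv₀² + Mgh, hence v² = v₀² + 2gh/(1+k).
v = √(4.91² + 2×10×1.01/1.5) = √37.57 ≈ 6.13 m/s.

v ≈ 6.13 m/s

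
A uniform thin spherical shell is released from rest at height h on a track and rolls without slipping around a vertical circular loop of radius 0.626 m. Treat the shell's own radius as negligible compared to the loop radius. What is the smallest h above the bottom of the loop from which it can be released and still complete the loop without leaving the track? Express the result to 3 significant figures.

h_min ≈ 1.77 m

The moment of inertia is (2/3)MR², giving k ≡ I/(MR²) = 2/3.
At the top of the loop, the minimum-contact condition is Mg = Mv_top²/r, so v_top² = gr.
With ω = v/R, the kinetic energy at speed v is ½(1+k)Mv² = (5/6)Mv².
Energy conservation from release (height h) to the top (height 2r): Mgh = Mg(2r) + (5/6)M·gr.
Thus h_min = 2r + (1+k)r/2 = r(2 + 1.667/2) = 0.626 × 2.833 ≈ 1.77 m.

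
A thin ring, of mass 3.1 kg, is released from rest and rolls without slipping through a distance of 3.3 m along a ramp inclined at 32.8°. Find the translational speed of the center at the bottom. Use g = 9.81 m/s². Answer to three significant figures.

v ≈ 4.19 m/s

For this body I = MR², i.e. k = I/(MR²) = 1.
Rolling without slipping gives ω = v/R, so the total kinetic energy is ½Mv² + ½Iω² = ½(1+k)Mv² = Mv².
The vertical drop is h = L sinθ = 3.3 × sin32.8° = 1.788 m.
Energy conservation: Mgh = Mv², so v = √(2gh/(1+k)) = √(2 × 9.81 × 1.788 / 2) ≈ 4.19 m/s.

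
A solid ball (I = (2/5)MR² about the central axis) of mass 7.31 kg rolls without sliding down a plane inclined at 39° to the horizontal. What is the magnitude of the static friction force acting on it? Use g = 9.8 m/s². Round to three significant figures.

The moment of inertia is (2/5)MR², giving k ≡ I/(MR²) = 0.4.
Newton's second law down the slope: Mg sinθ − f = Ma. The torque equation fR = Iα (with α = a/R) gives f = kMa.
Combining, a = g sinθ/(1+k) and f = kMa = kMg sinθ/(1+k).
f = 0.4 × 7.31 × 9.8 × sin39° / 1.4 ≈ 12.9 N.

f ≈ 12.9 N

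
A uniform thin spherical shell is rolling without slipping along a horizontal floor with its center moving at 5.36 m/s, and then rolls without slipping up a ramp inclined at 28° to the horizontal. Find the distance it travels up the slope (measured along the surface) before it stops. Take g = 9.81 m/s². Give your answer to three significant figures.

d ≈ 5.20 m

With I = (2/3)MR², the ratio k = I/(MR²) is 2/3.
Pure rolling means v = ωR; then KE = ½Mv² + ½I(v/R)² = ½(1+k)Mv² = (5/6)Mv².
Setting this equal to Mgh gives the vertical rise h = (1+k)v₀²/(2g) = 1.667×5.36²/(2×9.81) = 2.441 m.
Along the incline, d = h/sinθ = 2.441/sin28° ≈ 5.20 m.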